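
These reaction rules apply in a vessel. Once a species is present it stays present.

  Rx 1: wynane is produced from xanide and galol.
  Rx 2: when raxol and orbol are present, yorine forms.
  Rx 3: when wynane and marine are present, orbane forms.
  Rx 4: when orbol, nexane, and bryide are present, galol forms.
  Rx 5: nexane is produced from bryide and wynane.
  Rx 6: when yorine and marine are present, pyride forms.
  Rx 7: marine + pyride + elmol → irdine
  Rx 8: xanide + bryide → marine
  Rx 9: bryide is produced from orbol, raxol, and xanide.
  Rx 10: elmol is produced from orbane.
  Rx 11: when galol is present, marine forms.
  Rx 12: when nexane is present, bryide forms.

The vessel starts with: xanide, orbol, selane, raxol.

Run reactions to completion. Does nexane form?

No

nexane would need bryide and wynane (Rx 5), but wynane never forms.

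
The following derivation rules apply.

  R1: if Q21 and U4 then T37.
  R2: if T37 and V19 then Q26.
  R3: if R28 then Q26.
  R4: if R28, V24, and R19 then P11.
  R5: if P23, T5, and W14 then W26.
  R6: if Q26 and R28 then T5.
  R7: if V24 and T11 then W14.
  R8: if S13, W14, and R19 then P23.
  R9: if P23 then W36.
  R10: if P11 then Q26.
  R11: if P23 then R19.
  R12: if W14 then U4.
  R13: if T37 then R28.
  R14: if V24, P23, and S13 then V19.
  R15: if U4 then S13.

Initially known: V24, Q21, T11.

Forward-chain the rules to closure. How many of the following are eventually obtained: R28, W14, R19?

2

V24 and T11 hold, so W14 follows (R7).
From W14, R12 gives U4.
From Q21 and U4, R1 gives T37.
From T37, R13 gives R28.
R28: reached.
W14: reached.
R19 would need P23 (R11), but P23 is never established.
Reached: R28 and W14 — 2 of the 3.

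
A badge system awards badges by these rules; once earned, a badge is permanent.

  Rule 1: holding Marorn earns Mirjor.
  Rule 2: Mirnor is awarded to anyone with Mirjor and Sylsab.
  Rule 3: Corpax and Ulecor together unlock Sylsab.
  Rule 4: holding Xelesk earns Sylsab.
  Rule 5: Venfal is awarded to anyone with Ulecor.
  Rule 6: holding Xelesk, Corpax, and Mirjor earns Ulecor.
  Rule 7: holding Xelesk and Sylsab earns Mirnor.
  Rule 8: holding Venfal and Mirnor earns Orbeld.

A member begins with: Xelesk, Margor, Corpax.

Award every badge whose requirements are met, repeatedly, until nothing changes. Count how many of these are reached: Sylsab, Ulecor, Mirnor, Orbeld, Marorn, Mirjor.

2

With Xelesk, Sylsab is earned (Rule 4).
With Xelesk and Sylsab, Mirnor is earned (Rule 7).
Sylsab: reached.
Ulecor would need Xelesk, Corpax, and Mirjor (Rule 6), but Mirjor is never earned.
Mirnor: reached.
Orbeld would need Venfal and Mirnor (Rule 8), but Venfal is never earned.
No rule produces Marorn, and it is not given.
Mirjor would need Marorn (Rule 1), but Marorn is never earned.
Reached: Sylsab and Mirnor — 2 of the 6.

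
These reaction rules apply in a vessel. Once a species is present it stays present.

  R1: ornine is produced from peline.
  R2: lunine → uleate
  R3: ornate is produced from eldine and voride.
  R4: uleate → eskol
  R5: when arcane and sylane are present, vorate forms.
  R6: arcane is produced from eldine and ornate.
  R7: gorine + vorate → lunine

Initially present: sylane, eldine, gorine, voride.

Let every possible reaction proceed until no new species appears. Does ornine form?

No

ornine would need peline (R1), but peline never forms.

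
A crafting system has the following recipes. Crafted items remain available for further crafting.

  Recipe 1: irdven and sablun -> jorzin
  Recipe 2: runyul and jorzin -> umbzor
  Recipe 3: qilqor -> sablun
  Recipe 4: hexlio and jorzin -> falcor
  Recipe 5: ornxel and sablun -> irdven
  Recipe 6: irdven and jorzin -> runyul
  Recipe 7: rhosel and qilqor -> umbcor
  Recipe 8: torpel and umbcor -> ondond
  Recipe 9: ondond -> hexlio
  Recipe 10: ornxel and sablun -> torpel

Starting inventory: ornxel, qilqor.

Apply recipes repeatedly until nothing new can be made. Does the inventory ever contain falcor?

falcor would need hexlio and jorzin (Recipe 4), but hexlio is never obtained.

No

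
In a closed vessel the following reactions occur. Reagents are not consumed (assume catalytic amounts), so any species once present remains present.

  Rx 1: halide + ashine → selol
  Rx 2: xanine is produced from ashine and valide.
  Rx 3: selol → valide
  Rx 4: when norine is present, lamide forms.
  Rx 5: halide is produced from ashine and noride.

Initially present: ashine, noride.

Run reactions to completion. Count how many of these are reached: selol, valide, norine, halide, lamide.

ashine and noride present → halide forms (Rx 5).
halide and ashine present → selol forms (Rx 1).
selol present → valide forms (Rx 3).
selol: reached.
valide: reached.
No rule produces norine, and it is not given.
halide: reached.
lamide would need norine (Rx 4), but norine never forms.
Reached: selol, valide, and halide — 3 of the 5.

3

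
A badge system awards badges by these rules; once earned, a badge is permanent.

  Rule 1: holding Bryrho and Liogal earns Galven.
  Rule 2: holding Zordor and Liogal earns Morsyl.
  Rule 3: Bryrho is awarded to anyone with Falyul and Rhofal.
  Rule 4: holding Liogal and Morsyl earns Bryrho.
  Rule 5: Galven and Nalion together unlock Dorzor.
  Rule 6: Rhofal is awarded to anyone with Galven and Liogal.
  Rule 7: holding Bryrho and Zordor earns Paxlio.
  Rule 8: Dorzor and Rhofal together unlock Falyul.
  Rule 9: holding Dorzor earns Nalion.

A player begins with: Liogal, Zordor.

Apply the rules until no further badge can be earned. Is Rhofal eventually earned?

Yes

With Zordor and Liogal, Morsyl is earned (Rule 2).
With Liogal and Morsyl, Bryrho is earned (Rule 4).
With Bryrho and Liogal, Galven is earned (Rule 1).
With Galven and Liogal, Rhofal is earned (Rule 6).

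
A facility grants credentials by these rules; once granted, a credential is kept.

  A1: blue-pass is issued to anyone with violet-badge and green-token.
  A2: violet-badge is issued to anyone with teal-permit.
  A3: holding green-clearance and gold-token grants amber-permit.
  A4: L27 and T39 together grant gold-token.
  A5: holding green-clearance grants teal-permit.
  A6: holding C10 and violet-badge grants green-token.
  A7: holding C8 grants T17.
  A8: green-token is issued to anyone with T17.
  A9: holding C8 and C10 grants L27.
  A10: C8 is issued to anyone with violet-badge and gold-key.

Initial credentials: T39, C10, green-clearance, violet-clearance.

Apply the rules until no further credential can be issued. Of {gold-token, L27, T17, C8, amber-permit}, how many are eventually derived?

gold-token would need L27 and T39 (A4), but L27 is never granted.
L27 would need C8 and C10 (A9), but C8 is never granted.
T17 would need C8 (A7), but C8 is never granted.
C8 would need violet-badge and gold-key (A10), but gold-key is never granted.
amber-permit would need green-clearance and gold-token (A3), but gold-token is never granted.
None of the 5 are reached.

0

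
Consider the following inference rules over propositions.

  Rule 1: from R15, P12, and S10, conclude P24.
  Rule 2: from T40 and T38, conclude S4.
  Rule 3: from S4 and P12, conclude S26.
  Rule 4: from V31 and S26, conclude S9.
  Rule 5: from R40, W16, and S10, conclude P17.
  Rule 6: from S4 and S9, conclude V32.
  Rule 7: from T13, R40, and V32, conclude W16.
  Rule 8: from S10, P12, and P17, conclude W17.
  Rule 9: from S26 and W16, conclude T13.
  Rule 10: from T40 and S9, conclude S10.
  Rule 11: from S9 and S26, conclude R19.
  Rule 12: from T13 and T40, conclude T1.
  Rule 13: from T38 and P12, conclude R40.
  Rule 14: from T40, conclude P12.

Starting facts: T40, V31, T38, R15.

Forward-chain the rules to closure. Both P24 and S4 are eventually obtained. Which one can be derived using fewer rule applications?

S4

S4: From T40 and T38, Rule 2 gives S4. [1 rule application]
P24: T40 and T38 hold, so S4 follows (Rule 2). From T40, Rule 14 gives P12. S4 and P12 hold, so S26 follows (Rule 3). From V31 and S26, Rule 4 gives S9. T40 and S9 hold, so S10 follows (Rule 10). R15, P12, and S10 hold, so P24 follows (Rule 1). [6 rule applications]
S4 needs fewer.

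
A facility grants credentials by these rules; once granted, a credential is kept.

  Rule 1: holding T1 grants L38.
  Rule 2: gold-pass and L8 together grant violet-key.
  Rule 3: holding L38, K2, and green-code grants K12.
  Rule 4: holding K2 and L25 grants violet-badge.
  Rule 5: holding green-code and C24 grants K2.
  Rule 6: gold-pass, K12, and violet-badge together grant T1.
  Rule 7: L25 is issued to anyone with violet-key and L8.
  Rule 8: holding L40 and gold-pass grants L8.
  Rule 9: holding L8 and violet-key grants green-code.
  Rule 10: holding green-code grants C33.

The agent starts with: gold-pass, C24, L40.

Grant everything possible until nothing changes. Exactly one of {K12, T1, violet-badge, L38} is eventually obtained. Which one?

violet-badge

Holding L40 and gold-pass grants L8 (Rule 8).
Holding gold-pass and L8 grants violet-key (Rule 2).
Holding violet-key and L8 grants L25 (Rule 7).
Holding L8 and violet-key grants green-code (Rule 9).
Holding green-code and C24 grants K2 (Rule 5).
Holding K2 and L25 grants violet-badge (Rule 4).
T1 would need gold-pass, K12, and violet-badge (Rule 6), but K12 is never granted. K12 would need L38, K2, and green-code (Rule 3), but L38 is never granted. L38 would need T1 (Rule 1), but T1 is never granted.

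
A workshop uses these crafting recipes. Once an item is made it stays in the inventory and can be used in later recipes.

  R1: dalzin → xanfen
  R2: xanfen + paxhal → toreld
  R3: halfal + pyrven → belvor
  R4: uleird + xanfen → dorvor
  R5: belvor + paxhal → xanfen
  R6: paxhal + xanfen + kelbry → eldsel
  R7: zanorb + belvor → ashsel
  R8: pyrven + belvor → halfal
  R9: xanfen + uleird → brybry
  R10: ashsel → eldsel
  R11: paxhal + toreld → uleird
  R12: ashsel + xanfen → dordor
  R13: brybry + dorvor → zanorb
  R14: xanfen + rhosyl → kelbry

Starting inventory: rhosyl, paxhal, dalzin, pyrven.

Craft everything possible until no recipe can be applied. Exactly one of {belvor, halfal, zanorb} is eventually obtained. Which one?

dalzin → xanfen (R1).
Using R2, xanfen and paxhal make toreld.
Using R11, paxhal and toreld make uleird.
Using R9, xanfen and uleird make brybry.
uleird + xanfen → dorvor (R4).
brybry + dorvor → zanorb (R13).
halfal would need pyrven and belvor (R8), but belvor is never obtained. belvor would need halfal and pyrven (R3), but halfal is never obtained.

zanorb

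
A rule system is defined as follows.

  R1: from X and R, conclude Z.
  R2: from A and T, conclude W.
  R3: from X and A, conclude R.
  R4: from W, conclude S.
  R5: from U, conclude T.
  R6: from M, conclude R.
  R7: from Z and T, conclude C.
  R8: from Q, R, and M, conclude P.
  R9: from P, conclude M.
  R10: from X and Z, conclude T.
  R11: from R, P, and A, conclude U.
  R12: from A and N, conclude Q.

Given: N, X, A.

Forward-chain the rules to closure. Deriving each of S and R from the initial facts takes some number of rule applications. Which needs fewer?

R

R: X and A hold, so R follows (R3). [1 rule application]
S: X and A hold, so R follows (R3). X and R hold, so Z follows (R1). From X and Z, R10 gives T. From A and T, R2 gives W. W holds, so S follows (R4). [5 rule applications]
R needs fewer.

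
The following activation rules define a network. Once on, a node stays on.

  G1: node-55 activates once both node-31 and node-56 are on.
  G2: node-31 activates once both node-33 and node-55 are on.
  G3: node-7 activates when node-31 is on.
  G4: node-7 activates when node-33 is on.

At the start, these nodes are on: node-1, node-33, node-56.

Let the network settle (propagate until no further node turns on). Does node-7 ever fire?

Yes

G4: node-33 on → node-7 on.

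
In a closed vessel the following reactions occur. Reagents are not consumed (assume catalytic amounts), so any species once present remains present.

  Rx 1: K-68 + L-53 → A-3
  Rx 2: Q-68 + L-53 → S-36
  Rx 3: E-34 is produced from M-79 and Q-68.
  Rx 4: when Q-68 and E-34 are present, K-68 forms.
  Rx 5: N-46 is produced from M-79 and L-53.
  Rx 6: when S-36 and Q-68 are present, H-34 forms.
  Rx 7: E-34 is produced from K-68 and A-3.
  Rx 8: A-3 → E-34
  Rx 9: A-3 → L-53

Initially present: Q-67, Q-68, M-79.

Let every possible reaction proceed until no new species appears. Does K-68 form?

Yes

M-79 and Q-68 present → E-34 forms (Rx 3).
Q-68 and E-34 present → K-68 forms (Rx 4).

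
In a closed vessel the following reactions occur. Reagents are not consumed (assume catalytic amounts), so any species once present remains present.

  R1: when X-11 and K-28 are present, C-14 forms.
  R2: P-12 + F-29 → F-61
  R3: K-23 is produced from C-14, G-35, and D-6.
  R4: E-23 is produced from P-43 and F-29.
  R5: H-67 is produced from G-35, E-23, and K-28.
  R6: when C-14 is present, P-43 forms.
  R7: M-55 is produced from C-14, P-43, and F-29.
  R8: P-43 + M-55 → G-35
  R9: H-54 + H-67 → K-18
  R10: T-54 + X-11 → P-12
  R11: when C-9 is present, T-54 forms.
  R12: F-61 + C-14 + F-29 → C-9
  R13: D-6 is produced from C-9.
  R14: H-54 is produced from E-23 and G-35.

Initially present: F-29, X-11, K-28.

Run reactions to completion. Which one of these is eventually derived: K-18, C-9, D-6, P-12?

X-11 and K-28 present → C-14 forms (R1).
C-14 present → P-43 forms (R6).
C-14, P-43, and F-29 present → M-55 forms (R7).
P-43 and F-29 present → E-23 forms (R4).
P-43 and M-55 present → G-35 forms (R8).
G-35, E-23, and K-28 present → H-67 forms (R5).
E-23 and G-35 present → H-54 forms (R14).
H-54 and H-67 present → K-18 forms (R9).
D-6 would need C-9 (R13), but C-9 never forms. P-12 would need T-54 and X-11 (R10), but T-54 never forms. C-9 would need F-61, C-14, and F-29 (R12), but F-61 never forms.

K-18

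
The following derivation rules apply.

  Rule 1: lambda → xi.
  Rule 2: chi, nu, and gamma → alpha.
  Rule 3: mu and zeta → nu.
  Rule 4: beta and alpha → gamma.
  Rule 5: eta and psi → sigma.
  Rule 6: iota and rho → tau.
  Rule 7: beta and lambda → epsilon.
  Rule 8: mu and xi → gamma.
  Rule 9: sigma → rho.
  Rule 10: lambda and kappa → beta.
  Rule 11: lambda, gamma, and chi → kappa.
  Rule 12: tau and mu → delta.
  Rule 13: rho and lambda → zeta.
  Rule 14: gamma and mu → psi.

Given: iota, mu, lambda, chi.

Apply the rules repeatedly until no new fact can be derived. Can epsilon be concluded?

Yes

lambda holds, so xi follows (Rule 1).
mu and xi hold, so gamma follows (Rule 8).
From lambda, gamma, and chi, Rule 11 gives kappa.
lambda and kappa hold, so beta follows (Rule 10).
beta and lambda hold, so epsilon follows (Rule 7).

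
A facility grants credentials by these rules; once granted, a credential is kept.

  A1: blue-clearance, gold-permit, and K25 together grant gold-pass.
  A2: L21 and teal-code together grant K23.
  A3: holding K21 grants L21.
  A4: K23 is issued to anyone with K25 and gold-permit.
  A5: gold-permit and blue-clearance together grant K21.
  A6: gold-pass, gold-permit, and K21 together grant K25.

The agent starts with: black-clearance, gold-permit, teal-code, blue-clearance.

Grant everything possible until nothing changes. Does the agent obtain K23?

Holding gold-permit and blue-clearance grants K21 (A5).
Holding K21 grants L21 (A3).
Holding L21 and teal-code grants K23 (A2).

Yes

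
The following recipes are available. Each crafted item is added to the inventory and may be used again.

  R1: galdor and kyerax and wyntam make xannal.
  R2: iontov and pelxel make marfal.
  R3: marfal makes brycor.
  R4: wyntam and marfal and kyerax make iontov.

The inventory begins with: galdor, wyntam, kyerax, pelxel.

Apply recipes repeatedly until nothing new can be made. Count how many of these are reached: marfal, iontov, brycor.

0

marfal would need iontov and pelxel (R2), but iontov is never obtained.
iontov would need wyntam, marfal, and kyerax (R4), but marfal is never obtained.
brycor would need marfal (R3), but marfal is never obtained.
None of the 3 are reached.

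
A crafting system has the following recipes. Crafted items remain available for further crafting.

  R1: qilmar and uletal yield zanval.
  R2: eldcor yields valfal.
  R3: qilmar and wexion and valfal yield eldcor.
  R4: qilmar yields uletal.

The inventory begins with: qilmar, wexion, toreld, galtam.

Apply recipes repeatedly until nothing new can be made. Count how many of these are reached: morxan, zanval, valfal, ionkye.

1

qilmar → uletal (R4).
qilmar and uletal → zanval (R1).
No rule produces morxan, and it is not given.
zanval: reached.
valfal would need eldcor (R2), but eldcor is never obtained.
No rule produces ionkye, and it is not given.
Reached: zanval — 1 of the 4.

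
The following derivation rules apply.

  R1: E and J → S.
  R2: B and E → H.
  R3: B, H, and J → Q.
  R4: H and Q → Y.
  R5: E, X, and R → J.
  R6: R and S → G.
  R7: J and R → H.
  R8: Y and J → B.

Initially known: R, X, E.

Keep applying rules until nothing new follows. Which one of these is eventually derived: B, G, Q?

From E, X, and R, R5 gives J.
E and J hold, so S follows (R1).
R and S hold, so G follows (R6).
B would need Y and J (R8), but Y is never established. Q would need B, H, and J (R3), but B is never established.

G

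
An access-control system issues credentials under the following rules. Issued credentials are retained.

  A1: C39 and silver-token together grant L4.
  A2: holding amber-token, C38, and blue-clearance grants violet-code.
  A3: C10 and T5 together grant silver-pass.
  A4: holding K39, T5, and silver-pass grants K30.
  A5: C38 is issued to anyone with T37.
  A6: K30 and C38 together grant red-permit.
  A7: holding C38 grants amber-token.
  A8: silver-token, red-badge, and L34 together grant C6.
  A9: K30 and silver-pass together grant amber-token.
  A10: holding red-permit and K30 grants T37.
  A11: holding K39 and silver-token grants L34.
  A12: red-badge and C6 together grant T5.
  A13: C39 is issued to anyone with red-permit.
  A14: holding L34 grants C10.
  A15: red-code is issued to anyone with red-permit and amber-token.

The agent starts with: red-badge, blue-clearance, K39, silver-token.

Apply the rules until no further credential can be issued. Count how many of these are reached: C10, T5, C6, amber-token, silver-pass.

Holding K39 and silver-token grants L34 (A11).
Holding silver-token, red-badge, and L34 grants C6 (A8).
Holding L34 grants C10 (A14).
Holding red-badge and C6 grants T5 (A12).
Holding C10 and T5 grants silver-pass (A3).
Holding K39, T5, and silver-pass grants K30 (A4).
Holding K30 and silver-pass grants amber-token (A9).
C10: reached.
T5: reached.
C6: reached.
amber-token: reached.
silver-pass: reached.
All 5 are reached.

5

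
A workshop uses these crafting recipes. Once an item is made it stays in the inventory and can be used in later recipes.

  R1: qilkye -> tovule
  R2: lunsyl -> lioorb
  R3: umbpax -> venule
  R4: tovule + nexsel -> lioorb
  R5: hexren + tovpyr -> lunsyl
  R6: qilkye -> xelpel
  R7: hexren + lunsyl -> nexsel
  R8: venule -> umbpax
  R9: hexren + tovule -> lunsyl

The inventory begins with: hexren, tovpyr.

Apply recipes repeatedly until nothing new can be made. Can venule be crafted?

No

venule would need umbpax (R3), but umbpax is never obtained.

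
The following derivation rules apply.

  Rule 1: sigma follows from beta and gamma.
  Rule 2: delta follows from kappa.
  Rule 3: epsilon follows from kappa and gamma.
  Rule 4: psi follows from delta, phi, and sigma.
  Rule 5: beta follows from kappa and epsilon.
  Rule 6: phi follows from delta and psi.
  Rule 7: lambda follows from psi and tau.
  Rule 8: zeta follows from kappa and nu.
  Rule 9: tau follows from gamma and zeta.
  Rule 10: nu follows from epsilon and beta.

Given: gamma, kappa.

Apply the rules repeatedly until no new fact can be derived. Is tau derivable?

Yes

kappa and gamma hold, so epsilon follows (Rule 3).
kappa and epsilon hold, so beta follows (Rule 5).
From epsilon and beta, Rule 10 gives nu.
kappa and nu hold, so zeta follows (Rule 8).
gamma and zeta hold, so tau follows (Rule 9).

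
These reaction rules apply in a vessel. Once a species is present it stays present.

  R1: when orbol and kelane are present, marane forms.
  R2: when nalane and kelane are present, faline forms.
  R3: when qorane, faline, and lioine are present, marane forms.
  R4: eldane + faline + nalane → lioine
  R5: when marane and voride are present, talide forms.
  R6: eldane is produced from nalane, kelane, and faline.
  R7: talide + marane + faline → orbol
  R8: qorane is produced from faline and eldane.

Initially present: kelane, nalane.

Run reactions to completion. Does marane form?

nalane and kelane present → faline forms (R2).
nalane, kelane, and faline present → eldane forms (R6).
eldane, faline, and nalane present → lioine forms (R4).
faline and eldane present → qorane forms (R8).
qorane, faline, and lioine present → marane forms (R3).

Yes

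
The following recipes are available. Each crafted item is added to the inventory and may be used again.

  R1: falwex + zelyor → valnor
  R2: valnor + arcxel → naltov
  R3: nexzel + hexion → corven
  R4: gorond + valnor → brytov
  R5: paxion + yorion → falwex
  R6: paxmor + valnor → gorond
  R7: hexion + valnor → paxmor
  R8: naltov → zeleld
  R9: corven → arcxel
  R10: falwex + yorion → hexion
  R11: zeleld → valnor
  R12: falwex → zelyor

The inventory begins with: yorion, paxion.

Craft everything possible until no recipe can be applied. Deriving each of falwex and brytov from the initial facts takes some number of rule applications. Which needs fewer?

falwex

falwex: Using R5, paxion and yorion make falwex. [1 rule application]
brytov: Using R5, paxion and yorion make falwex. Using R12, falwex makes zelyor. Using R10, falwex and yorion make hexion. falwex + zelyor → valnor (R1). hexion + valnor → paxmor (R7). paxmor + valnor → gorond (R6). gorond + valnor → brytov (R4). [7 rule applications]
falwex needs fewer.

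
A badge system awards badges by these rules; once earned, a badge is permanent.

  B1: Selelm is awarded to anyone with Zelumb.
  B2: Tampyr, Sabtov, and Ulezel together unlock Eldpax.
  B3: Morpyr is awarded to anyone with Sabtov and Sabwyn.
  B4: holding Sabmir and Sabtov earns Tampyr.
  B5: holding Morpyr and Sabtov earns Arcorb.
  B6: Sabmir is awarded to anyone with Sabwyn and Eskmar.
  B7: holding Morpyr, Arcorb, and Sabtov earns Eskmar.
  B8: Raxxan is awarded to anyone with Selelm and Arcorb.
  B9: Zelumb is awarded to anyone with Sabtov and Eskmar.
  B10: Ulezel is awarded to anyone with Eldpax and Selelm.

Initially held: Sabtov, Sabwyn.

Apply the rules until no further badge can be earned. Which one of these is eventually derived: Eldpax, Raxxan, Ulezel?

With Sabtov and Sabwyn, Morpyr is earned (B3).
With Morpyr and Sabtov, Arcorb is earned (B5).
With Morpyr, Arcorb, and Sabtov, Eskmar is earned (B7).
With Sabtov and Eskmar, Zelumb is earned (B9).
With Zelumb, Selelm is earned (B1).
With Selelm and Arcorb, Raxxan is earned (B8).
Ulezel would need Eldpax and Selelm (B10), but Eldpax is never earned. Eldpax would need Tampyr, Sabtov, and Ulezel (B2), but Ulezel is never earned.

Raxxan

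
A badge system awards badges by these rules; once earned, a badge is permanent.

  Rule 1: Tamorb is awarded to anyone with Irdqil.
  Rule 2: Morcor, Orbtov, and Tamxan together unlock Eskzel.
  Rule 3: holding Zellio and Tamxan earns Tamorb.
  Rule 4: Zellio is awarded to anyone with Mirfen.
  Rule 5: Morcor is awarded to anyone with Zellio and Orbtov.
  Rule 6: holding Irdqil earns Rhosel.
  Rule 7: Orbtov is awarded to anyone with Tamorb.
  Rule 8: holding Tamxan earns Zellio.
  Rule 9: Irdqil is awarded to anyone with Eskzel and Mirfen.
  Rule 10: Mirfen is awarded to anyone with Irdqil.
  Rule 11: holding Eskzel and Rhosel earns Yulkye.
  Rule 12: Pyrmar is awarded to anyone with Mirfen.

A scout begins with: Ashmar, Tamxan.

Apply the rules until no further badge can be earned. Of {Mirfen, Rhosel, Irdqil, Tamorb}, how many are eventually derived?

With Tamxan, Zellio is earned (Rule 8).
With Zellio and Tamxan, Tamorb is earned (Rule 3).
Mirfen would need Irdqil (Rule 10), but Irdqil is never earned.
Rhosel would need Irdqil (Rule 6), but Irdqil is never earned.
Irdqil would need Eskzel and Mirfen (Rule 9), but Mirfen is never earned.
Tamorb: reached.
Reached: Tamorb — 1 of the 4.

1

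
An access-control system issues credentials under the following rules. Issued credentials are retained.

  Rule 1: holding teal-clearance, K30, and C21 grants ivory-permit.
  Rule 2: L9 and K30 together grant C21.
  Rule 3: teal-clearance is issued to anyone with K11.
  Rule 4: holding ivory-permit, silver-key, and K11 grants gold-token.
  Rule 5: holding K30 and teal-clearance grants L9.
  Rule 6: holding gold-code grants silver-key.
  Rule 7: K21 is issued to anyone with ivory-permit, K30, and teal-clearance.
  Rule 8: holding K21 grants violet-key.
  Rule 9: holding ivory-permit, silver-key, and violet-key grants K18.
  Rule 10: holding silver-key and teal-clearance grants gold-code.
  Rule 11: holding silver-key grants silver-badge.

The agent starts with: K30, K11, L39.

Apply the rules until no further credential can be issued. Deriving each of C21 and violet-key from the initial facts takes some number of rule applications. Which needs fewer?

C21

C21: Holding K11 grants teal-clearance (Rule 3). Holding K30 and teal-clearance grants L9 (Rule 5). Holding L9 and K30 grants C21 (Rule 2). [3 rule applications]
violet-key: Holding K11 grants teal-clearance (Rule 3). Holding K30 and teal-clearance grants L9 (Rule 5). Holding L9 and K30 grants C21 (Rule 2). Holding teal-clearance, K30, and C21 grants ivory-permit (Rule 1). Holding ivory-permit, K30, and teal-clearance grants K21 (Rule 7). Holding K21 grants violet-key (Rule 8). [6 rule applications]
C21 needs fewer.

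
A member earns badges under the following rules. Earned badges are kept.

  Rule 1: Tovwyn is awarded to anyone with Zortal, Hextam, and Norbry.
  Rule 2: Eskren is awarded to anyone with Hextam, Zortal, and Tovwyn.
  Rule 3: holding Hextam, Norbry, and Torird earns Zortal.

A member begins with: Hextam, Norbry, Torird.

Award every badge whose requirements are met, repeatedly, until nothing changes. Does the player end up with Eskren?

With Hextam, Norbry, and Torird, Zortal is earned (Rule 3).
With Zortal, Hextam, and Norbry, Tovwyn is earned (Rule 1).
With Hextam, Zortal, and Tovwyn, Eskren is earned (Rule 2).

Yes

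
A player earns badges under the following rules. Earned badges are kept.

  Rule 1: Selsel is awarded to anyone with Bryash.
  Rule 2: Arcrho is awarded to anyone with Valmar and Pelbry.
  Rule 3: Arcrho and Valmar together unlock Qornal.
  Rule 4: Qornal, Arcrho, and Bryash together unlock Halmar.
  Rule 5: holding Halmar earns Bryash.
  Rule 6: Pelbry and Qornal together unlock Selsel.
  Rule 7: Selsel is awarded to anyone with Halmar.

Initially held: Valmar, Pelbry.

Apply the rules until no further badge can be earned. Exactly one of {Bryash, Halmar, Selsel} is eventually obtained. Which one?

Selsel

With Valmar and Pelbry, Arcrho is earned (Rule 2).
With Arcrho and Valmar, Qornal is earned (Rule 3).
With Pelbry and Qornal, Selsel is earned (Rule 6).
Bryash would need Halmar (Rule 5), but Halmar is never earned. Halmar would need Qornal, Arcrho, and Bryash (Rule 4), but Bryash is never earned.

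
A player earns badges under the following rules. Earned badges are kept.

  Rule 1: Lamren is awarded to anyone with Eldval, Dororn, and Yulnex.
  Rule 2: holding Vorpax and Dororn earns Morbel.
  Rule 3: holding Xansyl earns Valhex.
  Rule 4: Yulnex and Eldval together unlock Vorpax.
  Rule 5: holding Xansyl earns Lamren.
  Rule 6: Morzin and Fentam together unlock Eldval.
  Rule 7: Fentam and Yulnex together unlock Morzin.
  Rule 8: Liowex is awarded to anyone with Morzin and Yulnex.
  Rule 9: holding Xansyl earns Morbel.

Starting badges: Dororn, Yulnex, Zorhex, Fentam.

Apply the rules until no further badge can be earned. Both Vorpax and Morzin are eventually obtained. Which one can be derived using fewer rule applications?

Morzin

Morzin: With Fentam and Yulnex, Morzin is earned (Rule 7). [1 rule application]
Vorpax: With Fentam and Yulnex, Morzin is earned (Rule 7). With Morzin and Fentam, Eldval is earned (Rule 6). With Yulnex and Eldval, Vorpax is earned (Rule 4). [3 rule applications]
Morzin needs fewer.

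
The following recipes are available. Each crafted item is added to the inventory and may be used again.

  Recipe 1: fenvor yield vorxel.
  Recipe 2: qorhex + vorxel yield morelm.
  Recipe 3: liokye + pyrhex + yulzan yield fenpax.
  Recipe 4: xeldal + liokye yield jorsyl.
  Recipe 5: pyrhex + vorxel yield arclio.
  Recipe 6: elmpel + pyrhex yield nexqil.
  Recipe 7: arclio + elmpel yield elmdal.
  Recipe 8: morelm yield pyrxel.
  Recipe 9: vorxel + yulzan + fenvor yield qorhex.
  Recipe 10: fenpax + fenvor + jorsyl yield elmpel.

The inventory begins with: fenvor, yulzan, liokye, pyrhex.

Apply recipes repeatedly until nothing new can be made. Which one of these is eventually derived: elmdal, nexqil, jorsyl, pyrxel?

pyrxel

fenvor → vorxel (Recipe 1).
vorxel + yulzan + fenvor → qorhex (Recipe 9).
qorhex + vorxel → morelm (Recipe 2).
morelm → pyrxel (Recipe 8).
jorsyl would need xeldal and liokye (Recipe 4), but xeldal is never obtained. elmdal would need arclio and elmpel (Recipe 7), but elmpel is never obtained. nexqil would need elmpel and pyrhex (Recipe 6), but elmpel is never obtained.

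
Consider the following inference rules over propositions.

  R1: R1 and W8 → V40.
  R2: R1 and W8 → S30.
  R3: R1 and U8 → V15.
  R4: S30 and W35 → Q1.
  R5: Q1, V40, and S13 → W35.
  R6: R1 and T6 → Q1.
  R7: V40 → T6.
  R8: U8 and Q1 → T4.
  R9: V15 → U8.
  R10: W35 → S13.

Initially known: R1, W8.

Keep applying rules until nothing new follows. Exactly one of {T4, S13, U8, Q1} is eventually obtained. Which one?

From R1 and W8, R1 gives V40.
From V40, R7 gives T6.
R1 and T6 hold, so Q1 follows (R6).
T4 would need U8 and Q1 (R8), but U8 is never established. U8 would need V15 (R9), but V15 is never established. S13 would need W35 (R10), but W35 is never established.

Q1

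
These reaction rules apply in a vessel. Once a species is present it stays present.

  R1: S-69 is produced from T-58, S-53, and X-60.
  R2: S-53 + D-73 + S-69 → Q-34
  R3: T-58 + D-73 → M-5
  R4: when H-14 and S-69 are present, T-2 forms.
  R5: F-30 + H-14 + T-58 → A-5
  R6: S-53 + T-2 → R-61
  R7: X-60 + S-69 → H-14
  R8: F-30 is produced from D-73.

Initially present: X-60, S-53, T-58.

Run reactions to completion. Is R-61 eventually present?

Yes

T-58, S-53, and X-60 present → S-69 forms (R1).
X-60 and S-69 present → H-14 forms (R7).
H-14 and S-69 present → T-2 forms (R4).
S-53 and T-2 present → R-61 forms (R6).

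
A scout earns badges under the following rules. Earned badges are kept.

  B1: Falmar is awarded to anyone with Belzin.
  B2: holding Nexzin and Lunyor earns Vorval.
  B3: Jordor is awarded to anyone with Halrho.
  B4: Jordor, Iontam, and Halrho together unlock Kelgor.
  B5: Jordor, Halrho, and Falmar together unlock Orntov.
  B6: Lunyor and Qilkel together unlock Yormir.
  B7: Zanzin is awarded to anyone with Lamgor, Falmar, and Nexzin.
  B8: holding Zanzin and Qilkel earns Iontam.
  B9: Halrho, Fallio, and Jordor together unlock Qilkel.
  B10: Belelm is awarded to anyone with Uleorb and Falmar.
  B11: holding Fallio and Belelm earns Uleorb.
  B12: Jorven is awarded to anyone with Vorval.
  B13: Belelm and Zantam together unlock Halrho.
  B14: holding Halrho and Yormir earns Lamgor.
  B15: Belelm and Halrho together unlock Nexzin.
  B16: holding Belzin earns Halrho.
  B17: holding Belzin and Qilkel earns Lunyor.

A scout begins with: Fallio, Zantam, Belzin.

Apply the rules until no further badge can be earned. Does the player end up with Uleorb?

Uleorb would need Fallio and Belelm (B11), but Belelm is never earned.

No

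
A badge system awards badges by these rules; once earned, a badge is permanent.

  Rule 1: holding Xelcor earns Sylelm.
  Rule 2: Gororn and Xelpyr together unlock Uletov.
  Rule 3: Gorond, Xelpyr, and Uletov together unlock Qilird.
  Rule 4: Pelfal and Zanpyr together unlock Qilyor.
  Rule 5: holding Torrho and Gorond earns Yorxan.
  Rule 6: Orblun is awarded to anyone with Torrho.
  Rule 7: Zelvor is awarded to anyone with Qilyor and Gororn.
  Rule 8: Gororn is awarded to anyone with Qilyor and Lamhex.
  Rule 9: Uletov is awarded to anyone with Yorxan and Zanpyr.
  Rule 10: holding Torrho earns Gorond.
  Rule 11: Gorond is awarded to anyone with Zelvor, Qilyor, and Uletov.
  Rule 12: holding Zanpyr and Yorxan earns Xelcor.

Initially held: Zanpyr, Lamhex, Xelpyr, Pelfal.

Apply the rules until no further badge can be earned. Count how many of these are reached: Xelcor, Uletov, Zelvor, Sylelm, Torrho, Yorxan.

2

With Pelfal and Zanpyr, Qilyor is earned (Rule 4).
With Qilyor and Lamhex, Gororn is earned (Rule 8).
With Qilyor and Gororn, Zelvor is earned (Rule 7).
With Gororn and Xelpyr, Uletov is earned (Rule 2).
Xelcor would need Zanpyr and Yorxan (Rule 12), but Yorxan is never earned.
Uletov: reached.
Zelvor: reached.
Sylelm would need Xelcor (Rule 1), but Xelcor is never earned.
No rule produces Torrho, and it is not given.
Yorxan would need Torrho and Gorond (Rule 5), but Torrho is never earned.
Reached: Uletov and Zelvor — 2 of the 6.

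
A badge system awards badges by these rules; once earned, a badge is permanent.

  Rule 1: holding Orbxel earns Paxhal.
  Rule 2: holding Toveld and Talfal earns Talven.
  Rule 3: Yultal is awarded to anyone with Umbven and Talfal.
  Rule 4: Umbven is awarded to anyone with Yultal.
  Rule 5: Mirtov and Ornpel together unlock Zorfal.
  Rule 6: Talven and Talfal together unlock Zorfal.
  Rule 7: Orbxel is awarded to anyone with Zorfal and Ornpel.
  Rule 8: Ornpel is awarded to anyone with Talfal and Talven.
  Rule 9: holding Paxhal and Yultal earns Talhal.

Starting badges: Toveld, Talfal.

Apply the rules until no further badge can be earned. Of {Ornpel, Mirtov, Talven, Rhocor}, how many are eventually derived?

With Toveld and Talfal, Talven is earned (Rule 2).
With Talfal and Talven, Ornpel is earned (Rule 8).
Ornpel: reached.
No rule produces Mirtov, and it is not given.
Talven: reached.
No rule produces Rhocor, and it is not given.
Reached: Ornpel and Talven — 2 of the 4.

2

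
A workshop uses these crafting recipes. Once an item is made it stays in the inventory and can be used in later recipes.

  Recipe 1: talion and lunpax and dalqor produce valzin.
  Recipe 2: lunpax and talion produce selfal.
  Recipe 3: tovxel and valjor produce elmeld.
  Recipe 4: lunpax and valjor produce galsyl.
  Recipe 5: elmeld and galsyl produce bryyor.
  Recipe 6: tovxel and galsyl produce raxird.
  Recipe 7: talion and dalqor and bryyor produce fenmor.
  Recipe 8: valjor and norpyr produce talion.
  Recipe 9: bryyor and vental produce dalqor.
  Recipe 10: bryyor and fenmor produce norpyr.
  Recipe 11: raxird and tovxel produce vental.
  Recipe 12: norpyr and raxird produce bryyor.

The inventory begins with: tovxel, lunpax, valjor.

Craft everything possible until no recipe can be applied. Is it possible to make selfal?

No

selfal would need lunpax and talion (Recipe 2), but talion is never obtained.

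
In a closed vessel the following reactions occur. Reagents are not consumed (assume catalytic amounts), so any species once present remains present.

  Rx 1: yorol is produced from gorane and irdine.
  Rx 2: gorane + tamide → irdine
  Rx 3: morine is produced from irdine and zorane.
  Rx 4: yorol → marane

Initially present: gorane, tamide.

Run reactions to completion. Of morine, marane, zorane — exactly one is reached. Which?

gorane and tamide present → irdine forms (Rx 2).
gorane and irdine present → yorol forms (Rx 1).
yorol present → marane forms (Rx 4).
morine would need irdine and zorane (Rx 3), but zorane never forms. No rule produces zorane, and it is not given.

marane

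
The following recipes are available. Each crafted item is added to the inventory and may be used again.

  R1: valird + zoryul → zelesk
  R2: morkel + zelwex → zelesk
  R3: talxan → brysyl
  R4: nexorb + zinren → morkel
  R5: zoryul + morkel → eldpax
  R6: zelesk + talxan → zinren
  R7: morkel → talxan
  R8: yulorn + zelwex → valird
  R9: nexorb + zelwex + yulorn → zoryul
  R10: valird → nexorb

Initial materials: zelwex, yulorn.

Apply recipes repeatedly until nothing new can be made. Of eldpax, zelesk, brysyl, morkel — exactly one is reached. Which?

yulorn + zelwex → valird (R8).
valird → nexorb (R10).
nexorb + zelwex + yulorn → zoryul (R9).
Using R1, valird and zoryul make zelesk.
eldpax would need zoryul and morkel (R5), but morkel is never obtained. brysyl would need talxan (R3), but talxan is never obtained. morkel would need nexorb and zinren (R4), but zinren is never obtained.

zelesk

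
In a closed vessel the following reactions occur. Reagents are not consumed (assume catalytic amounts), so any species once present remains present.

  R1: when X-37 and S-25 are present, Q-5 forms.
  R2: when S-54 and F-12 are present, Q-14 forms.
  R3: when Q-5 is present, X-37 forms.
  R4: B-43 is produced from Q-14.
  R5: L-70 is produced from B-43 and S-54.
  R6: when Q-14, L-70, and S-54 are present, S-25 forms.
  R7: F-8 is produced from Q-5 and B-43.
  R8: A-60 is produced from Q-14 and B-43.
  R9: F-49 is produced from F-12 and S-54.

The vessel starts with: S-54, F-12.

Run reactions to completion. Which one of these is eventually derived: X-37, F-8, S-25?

S-54 and F-12 present → Q-14 forms (R2).
Q-14 present → B-43 forms (R4).
B-43 and S-54 present → L-70 forms (R5).
Q-14, L-70, and S-54 present → S-25 forms (R6).
F-8 would need Q-5 and B-43 (R7), but Q-5 never forms. X-37 would need Q-5 (R3), but Q-5 never forms.

S-25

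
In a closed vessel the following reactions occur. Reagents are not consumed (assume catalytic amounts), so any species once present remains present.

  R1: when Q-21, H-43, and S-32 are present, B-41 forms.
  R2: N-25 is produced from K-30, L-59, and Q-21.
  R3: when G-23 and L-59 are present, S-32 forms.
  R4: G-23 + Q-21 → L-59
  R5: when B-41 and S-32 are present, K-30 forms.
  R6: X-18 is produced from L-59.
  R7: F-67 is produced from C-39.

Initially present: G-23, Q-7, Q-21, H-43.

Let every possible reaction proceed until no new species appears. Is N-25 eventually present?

G-23 and Q-21 present → L-59 forms (R4).
G-23 and L-59 present → S-32 forms (R3).
Q-21, H-43, and S-32 present → B-41 forms (R1).
B-41 and S-32 present → K-30 forms (R5).
K-30, L-59, and Q-21 present → N-25 forms (R2).

Yes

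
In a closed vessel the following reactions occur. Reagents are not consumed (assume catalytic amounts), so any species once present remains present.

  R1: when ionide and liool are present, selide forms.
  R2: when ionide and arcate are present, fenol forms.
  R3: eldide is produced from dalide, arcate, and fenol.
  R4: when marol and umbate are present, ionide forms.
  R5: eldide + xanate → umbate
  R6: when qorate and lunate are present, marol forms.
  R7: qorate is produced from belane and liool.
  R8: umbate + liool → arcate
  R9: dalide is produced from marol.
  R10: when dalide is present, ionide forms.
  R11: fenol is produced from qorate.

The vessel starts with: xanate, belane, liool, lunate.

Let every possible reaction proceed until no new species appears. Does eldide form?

No

eldide would need dalide, arcate, and fenol (R3), but arcate never forms.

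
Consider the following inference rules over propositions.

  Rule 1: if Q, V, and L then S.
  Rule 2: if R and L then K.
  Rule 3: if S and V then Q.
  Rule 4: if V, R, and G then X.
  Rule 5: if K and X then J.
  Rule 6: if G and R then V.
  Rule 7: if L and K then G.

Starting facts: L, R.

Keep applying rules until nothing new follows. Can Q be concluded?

Q would need S and V (Rule 3), but S is never established.

No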